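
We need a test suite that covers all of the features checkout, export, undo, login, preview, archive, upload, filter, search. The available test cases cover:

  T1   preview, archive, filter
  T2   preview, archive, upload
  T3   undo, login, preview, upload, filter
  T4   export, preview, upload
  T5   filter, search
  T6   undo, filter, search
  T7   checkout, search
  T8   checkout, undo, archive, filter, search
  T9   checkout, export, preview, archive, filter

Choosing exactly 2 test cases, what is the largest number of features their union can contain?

8

Choosing T3, T8 covers {checkout, undo, login, preview, archive, upload, filter, search} — 8 features.
No choice of 2 test cases does better; here export is left uncovered.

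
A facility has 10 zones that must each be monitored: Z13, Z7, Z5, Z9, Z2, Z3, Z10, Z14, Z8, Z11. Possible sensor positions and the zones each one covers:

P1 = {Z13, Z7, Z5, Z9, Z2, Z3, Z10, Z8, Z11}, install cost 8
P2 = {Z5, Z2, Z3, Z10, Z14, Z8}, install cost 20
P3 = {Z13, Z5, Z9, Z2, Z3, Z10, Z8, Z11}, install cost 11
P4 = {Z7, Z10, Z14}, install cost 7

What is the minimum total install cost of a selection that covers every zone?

15

P1, P4 cover every zone at install cost 8 + 7 = 15.
Any cover uses at least 2 sensor positions; among all covering selections none totals below 15.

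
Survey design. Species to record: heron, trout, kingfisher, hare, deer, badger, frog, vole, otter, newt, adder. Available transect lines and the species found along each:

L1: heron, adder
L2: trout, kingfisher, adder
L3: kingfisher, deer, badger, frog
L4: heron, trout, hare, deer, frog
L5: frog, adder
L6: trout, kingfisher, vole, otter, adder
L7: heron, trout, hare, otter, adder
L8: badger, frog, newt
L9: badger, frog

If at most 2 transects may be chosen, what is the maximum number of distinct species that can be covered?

Choosing L3, L7 covers {heron, trout, kingfisher, hare, deer, badger, frog, otter, adder} — 9 species.
No choice of 2 transects does better; here vole, newt are left uncovered.

9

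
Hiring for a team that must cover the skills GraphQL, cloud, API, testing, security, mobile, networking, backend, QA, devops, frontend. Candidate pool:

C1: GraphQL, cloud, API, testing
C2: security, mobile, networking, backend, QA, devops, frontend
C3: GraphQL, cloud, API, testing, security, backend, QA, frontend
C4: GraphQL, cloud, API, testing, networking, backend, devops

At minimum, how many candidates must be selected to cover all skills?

2

C1, C2 together cover {GraphQL, cloud, API, testing, security, mobile, networking, backend, QA, devops, frontend} — every skill.
No single candidate contains all 11 skills, so 2 is optimal.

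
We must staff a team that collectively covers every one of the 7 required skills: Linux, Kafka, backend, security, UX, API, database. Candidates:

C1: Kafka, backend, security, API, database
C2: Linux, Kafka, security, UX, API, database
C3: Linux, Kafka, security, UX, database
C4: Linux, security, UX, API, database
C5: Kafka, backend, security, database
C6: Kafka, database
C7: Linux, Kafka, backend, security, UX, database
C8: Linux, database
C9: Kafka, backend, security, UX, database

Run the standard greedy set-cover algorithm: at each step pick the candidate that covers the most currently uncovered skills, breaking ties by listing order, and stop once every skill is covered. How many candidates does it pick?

2

Pick 1: C2 covers 6 new skills (Linux, Kafka, security, UX, API, database).
Pick 2: C1 covers 1 new skills (backend).
Greedy uses 2 candidates.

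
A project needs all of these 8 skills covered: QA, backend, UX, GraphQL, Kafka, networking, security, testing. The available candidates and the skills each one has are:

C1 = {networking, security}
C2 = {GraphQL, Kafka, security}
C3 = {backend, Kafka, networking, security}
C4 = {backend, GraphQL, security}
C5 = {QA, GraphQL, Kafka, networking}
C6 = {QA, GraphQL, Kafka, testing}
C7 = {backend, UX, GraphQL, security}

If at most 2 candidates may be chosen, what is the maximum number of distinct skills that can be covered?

7

Choosing C3, C6 covers {QA, backend, GraphQL, Kafka, networking, security, testing} — 7 skills.
No choice of 2 candidates does better; here UX is left uncovered.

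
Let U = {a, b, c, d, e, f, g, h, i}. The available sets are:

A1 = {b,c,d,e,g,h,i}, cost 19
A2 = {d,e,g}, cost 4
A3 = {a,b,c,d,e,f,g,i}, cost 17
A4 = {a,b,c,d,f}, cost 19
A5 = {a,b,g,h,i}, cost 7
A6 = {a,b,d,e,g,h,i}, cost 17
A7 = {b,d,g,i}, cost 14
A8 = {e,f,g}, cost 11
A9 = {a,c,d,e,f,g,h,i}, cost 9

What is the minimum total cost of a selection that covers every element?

A5, A9 cover every element at cost 7 + 9 = 16.
Any cover uses at least 2 sets; among all covering selections none totals below 16.

16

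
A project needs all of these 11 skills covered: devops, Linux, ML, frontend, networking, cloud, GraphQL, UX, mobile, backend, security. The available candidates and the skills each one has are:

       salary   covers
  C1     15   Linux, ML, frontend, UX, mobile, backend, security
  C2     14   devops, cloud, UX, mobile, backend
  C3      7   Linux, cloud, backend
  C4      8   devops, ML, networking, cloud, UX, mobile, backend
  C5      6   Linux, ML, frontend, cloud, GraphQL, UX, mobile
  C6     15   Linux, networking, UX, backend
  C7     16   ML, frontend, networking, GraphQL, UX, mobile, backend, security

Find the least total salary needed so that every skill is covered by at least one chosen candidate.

29

C1, C4, C5 cover every skill at salary 15 + 8 + 6 = 29.
Any cover uses at least 3 candidates; among all covering selections none totals below 29.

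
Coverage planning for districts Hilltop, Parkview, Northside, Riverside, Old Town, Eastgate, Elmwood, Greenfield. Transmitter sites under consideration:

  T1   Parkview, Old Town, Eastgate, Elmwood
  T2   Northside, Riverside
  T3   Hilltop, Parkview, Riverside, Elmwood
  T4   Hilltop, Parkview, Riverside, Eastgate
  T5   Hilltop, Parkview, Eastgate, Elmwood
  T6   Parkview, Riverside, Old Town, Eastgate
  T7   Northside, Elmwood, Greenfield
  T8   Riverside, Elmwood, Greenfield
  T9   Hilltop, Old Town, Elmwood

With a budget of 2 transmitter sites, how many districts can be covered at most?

7

Choosing T4, T7 covers {Hilltop, Parkview, Northside, Riverside, Eastgate, Elmwood, Greenfield} — 7 districts.
No choice of 2 transmitter sites does better; here Old Town is left uncovered.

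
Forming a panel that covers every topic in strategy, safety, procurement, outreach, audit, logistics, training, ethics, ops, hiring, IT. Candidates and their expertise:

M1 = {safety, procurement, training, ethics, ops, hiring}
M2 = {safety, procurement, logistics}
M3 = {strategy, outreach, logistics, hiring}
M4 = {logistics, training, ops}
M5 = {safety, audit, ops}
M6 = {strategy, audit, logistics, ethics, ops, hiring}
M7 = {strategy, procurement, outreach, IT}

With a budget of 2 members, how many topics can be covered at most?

Choosing M1, M3 covers {strategy, safety, procurement, outreach, logistics, training, ethics, ops, hiring} — 9 topics.
No choice of 2 members does better; here audit, IT are left uncovered.

9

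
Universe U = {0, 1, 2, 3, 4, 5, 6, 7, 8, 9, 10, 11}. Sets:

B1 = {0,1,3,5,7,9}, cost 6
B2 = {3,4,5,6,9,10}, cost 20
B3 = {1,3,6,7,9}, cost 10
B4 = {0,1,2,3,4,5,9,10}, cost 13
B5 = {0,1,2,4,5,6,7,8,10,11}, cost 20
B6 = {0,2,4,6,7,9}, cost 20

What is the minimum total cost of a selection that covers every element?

26

B1, B5 cover every element at cost 6 + 20 = 26.
Any cover uses at least 2 sets; among all covering selections none totals below 26.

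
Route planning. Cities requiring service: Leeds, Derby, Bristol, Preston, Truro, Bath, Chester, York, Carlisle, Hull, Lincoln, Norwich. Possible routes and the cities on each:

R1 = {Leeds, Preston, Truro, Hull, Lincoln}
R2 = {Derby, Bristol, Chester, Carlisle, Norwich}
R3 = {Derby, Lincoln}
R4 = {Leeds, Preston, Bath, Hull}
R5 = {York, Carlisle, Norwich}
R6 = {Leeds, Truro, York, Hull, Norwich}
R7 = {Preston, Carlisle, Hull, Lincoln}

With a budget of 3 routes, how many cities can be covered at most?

Choosing R1, R2, R4 covers {Leeds, Derby, Bristol, Preston, Truro, Bath, Chester, Carlisle, Hull, Lincoln, Norwich} — 11 cities.
No choice of 3 routes does better; here York is left uncovered.

11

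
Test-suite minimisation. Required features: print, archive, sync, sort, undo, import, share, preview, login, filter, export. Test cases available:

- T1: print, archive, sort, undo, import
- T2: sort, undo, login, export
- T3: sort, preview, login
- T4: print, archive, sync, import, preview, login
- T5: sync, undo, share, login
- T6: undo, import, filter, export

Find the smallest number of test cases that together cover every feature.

4

T1, T3, T5, T6 together cover {print, archive, sync, sort, undo, import, share, preview, login, filter, export} — every feature.
No 3 of the 6 test cases cover everything (all 20 triples fall short), so 4 is minimum.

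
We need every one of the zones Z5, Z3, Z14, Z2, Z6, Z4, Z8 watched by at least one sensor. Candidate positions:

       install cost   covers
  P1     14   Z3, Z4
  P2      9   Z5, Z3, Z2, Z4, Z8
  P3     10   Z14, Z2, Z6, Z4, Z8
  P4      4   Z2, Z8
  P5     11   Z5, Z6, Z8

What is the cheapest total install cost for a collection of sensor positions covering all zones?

19

P2, P3 cover every zone at install cost 9 + 10 = 19.
Any cover uses at least 2 sensor positions; among all covering selections none totals below 19.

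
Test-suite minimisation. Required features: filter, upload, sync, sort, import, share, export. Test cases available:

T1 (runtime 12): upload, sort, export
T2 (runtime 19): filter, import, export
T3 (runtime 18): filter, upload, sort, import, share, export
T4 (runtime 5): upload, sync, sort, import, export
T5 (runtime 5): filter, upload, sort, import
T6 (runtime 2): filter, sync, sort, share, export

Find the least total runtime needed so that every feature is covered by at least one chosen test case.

T4, T6 cover every feature at runtime 5 + 2 = 7.
Any cover uses at least 2 test cases; among all covering selections none totals below 7.

7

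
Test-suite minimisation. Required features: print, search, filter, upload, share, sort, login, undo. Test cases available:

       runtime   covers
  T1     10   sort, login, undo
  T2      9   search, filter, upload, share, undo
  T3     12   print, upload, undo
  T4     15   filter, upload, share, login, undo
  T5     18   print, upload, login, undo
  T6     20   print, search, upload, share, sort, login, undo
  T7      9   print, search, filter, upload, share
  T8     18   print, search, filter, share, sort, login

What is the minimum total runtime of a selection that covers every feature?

19

T1, T7 cover every feature at runtime 10 + 9 = 19.
Any cover uses at least 2 test cases; among all covering selections none totals below 19.
Greedy by coverage-per-runtime would pick T2, T1, T7 for 28 — worse than the optimum 19.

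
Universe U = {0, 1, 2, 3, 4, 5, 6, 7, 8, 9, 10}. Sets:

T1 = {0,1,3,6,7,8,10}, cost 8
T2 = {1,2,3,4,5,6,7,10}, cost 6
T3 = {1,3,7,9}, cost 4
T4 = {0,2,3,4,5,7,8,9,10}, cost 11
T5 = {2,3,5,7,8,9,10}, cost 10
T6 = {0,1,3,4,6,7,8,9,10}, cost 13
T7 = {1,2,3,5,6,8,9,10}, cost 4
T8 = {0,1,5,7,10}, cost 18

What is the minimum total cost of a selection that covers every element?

15

T4, T7 cover every element at cost 11 + 4 = 15.
Any cover uses at least 2 sets; among all covering selections none totals below 15.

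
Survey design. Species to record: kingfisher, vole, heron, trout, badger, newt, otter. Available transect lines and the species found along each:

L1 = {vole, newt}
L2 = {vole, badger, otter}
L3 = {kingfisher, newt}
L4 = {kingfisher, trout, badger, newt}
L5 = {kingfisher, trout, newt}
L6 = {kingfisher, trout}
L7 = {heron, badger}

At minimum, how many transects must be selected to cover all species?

3

L2, L4, L7 together cover {kingfisher, vole, heron, trout, badger, newt, otter} — every species.
No 2 of the 7 transects cover everything (all 21 pairs fall short), so 3 is minimum.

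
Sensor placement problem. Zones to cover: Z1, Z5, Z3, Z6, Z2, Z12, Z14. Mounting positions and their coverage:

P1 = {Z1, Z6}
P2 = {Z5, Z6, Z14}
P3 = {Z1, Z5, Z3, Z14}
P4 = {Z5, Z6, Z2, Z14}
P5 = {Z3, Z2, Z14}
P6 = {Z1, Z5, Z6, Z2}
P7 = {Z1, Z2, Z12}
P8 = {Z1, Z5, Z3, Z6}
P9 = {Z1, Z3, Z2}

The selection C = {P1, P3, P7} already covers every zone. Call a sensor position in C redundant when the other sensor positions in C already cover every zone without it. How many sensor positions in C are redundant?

0

Drop P1: Z6 uncovered — not redundant.
Drop P3: Z5, Z3, Z14 uncovered — not redundant.
Drop P7: Z2, Z12 uncovered — not redundant.
None of the sensor positions in C is redundant.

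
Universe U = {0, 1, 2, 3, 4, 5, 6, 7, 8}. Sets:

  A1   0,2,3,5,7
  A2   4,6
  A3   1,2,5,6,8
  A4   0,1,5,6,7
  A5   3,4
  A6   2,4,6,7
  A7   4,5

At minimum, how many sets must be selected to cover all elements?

A1, A2, A3 together cover {0, 1, 2, 3, 4, 5, 6, 7, 8} — every element.
No 2 of the 7 sets cover everything (all 21 pairs fall short), so 3 is minimum.

3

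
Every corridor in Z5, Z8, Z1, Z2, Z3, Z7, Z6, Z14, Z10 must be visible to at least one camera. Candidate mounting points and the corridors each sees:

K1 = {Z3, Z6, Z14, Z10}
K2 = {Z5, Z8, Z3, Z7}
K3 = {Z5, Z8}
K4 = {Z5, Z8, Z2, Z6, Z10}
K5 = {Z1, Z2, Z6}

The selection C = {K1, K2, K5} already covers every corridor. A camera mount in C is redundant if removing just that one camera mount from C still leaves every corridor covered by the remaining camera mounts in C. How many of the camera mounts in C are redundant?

0

Drop K1: Z14, Z10 uncovered — not redundant.
Drop K2: Z5, Z8, Z7 uncovered — not redundant.
Drop K5: Z1, Z2 uncovered — not redundant.
None of the camera mounts in C is redundant.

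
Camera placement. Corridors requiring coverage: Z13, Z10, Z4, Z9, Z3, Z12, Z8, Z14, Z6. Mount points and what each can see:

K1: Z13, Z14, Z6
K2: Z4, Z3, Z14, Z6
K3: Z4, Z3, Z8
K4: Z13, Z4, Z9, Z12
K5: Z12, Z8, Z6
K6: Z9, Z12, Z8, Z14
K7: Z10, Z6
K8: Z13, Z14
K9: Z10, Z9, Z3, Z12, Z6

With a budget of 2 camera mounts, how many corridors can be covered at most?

Choosing K1, K9 covers {Z13, Z10, Z9, Z3, Z12, Z14, Z6} — 7 corridors.
No choice of 2 camera mounts does better; here Z4, Z8 are left uncovered.

7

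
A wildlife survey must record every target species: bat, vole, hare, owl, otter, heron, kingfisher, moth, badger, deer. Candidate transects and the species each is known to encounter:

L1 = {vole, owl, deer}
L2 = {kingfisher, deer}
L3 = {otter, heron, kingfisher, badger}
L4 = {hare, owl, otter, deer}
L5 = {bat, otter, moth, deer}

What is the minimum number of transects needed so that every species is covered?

L1, L3, L4, L5 together cover {bat, vole, hare, owl, otter, heron, kingfisher, moth, badger, deer} — every species.
No 3 of the 5 transects cover everything (all 10 triples fall short), so 4 is minimum.

4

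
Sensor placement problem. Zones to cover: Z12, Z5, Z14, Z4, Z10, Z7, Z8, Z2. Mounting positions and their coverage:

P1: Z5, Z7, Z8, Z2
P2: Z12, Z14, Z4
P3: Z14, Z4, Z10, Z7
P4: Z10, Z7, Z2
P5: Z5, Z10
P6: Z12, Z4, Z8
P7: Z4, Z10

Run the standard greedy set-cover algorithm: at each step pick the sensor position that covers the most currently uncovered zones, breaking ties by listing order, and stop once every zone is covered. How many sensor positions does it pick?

3

Pick 1: P1 covers 4 new zones (Z5, Z7, Z8, Z2).
Pick 2: P2 covers 3 new zones (Z12, Z14, Z4).
Pick 3: P3 covers 1 new zones (Z10).
Greedy uses 3 sensor positions.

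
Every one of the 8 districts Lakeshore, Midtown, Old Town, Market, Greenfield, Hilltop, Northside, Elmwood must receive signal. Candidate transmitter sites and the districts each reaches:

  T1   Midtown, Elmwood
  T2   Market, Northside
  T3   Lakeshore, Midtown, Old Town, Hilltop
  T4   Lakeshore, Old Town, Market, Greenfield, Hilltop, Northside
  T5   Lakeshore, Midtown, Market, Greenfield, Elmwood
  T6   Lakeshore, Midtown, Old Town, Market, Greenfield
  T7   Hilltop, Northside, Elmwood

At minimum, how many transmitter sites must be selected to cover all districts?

2

T1, T4 together cover {Lakeshore, Midtown, Old Town, Market, Greenfield, Hilltop, Northside, Elmwood} — every district.
No single transmitter site contains all 8 districts, so 2 is optimal.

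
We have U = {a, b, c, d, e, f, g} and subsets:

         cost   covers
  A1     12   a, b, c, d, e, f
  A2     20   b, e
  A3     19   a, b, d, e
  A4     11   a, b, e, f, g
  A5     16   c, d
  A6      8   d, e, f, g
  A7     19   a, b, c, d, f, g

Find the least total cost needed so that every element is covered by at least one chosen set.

A1, A6 cover every element at cost 12 + 8 = 20.
Any cover uses at least 2 sets; among all covering selections none totals below 20.

20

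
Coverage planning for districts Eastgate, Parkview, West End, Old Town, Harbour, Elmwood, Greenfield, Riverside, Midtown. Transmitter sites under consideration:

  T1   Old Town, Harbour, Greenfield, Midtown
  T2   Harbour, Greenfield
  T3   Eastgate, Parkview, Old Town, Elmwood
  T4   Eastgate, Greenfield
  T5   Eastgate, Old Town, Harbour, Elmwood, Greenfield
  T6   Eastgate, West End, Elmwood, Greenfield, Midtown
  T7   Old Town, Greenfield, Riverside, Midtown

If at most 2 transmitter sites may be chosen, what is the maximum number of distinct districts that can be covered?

Choosing T1, T3 covers {Eastgate, Parkview, Old Town, Harbour, Elmwood, Greenfield, Midtown} — 7 districts.
No choice of 2 transmitter sites does better; here West End, Riverside are left uncovered.

7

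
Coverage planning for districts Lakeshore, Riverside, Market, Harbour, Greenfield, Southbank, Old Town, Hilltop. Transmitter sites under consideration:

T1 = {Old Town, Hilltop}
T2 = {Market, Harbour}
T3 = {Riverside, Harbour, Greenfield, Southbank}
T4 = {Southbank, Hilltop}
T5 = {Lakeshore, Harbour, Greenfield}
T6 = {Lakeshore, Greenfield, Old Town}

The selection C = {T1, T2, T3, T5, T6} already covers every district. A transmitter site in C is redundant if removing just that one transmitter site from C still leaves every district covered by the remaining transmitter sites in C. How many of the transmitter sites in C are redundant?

2

Drop T1: Hilltop uncovered — not redundant.
Drop T2: Market uncovered — not redundant.
Drop T3: Riverside, Southbank uncovered — not redundant.
Drop T5: the rest still cover every district — redundant.
Drop T6: the rest still cover every district — redundant.
2 redundant: T5, T6.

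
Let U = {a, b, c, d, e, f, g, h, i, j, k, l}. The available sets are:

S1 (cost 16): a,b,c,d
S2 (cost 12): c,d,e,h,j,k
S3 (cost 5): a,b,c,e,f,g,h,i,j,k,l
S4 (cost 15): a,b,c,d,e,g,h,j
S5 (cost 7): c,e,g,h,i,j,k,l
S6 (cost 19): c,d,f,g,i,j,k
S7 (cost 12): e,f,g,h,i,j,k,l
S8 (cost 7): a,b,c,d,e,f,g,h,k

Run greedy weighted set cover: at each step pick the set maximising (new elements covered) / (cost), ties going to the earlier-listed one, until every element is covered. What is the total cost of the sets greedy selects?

12

Pick 1: S3 adds 11 new (a, b, c, e, f, g, h, i, j, k, l) at cost 5 (ratio 11/5).
Pick 2: S8 adds 1 new (d) at cost 7 (ratio 1/7).
Greedy total cost: 5 + 7 = 12.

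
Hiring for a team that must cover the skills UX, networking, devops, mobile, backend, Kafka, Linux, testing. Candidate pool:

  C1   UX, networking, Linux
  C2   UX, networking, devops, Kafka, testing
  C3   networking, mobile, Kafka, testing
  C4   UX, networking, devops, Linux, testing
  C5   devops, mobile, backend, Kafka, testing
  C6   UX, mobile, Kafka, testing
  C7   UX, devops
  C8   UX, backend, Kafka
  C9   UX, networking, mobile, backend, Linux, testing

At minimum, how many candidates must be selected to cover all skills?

2

C1, C5 together cover {UX, networking, devops, mobile, backend, Kafka, Linux, testing} — every skill.
No single candidate contains all 8 skills, so 2 is optimal.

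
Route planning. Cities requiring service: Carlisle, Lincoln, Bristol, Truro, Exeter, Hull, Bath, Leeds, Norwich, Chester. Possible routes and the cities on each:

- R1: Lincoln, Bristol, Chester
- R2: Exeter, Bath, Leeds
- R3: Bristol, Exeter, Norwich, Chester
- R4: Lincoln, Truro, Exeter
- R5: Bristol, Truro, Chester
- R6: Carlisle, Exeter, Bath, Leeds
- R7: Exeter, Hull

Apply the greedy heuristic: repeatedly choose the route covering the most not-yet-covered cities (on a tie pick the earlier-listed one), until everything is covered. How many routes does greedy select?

Pick 1: R3 covers 4 new cities (Bristol, Exeter, Norwich, Chester).
Pick 2: R6 covers 3 new cities (Carlisle, Bath, Leeds).
Pick 3: R4 covers 2 new cities (Lincoln, Truro).
Pick 4: R7 covers 1 new cities (Hull).
Greedy uses 4 routes.

4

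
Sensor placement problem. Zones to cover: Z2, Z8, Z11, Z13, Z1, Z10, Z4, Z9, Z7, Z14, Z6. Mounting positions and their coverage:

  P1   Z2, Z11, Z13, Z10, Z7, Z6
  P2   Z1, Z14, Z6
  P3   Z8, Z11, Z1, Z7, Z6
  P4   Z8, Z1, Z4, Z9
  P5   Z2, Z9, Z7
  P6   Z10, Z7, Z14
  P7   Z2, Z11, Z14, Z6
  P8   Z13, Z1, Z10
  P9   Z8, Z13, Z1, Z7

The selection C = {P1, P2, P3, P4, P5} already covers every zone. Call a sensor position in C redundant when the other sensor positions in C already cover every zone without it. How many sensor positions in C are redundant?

Drop P1: Z13, Z10 uncovered — not redundant.
Drop P2: Z14 uncovered — not redundant.
Drop P3: the rest still cover every zone — redundant.
Drop P4: Z4 uncovered — not redundant.
Drop P5: the rest still cover every zone — redundant.
2 redundant: P3, P5.

2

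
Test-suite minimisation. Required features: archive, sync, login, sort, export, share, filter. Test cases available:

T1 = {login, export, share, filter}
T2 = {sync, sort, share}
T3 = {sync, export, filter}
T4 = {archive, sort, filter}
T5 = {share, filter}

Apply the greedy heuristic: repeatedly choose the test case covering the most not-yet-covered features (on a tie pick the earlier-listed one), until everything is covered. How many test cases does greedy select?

3

Pick 1: T1 covers 4 new features (login, export, share, filter).
Pick 2: T2 covers 2 new features (sync, sort).
Pick 3: T4 covers 1 new features (archive).
Greedy uses 3 test cases.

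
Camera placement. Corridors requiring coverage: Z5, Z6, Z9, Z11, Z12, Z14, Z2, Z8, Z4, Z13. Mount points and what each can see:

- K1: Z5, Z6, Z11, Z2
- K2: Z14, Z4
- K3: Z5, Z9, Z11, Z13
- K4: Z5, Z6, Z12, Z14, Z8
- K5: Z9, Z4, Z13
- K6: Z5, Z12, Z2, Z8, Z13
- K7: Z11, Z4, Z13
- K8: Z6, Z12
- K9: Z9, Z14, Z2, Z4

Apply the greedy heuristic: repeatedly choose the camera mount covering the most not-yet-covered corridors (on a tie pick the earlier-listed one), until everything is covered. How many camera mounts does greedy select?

3

Pick 1: K4 covers 5 new corridors (Z5, Z6, Z12, Z14, Z8).
Pick 2: K3 covers 3 new corridors (Z9, Z11, Z13).
Pick 3: K9 covers 2 new corridors (Z2, Z4).
Greedy uses 3 camera mounts.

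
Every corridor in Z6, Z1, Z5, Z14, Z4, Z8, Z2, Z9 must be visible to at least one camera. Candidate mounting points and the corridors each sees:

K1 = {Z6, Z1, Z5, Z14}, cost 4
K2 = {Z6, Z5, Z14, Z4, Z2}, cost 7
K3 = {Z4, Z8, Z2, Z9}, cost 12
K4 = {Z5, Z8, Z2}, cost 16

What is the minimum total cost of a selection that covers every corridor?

K1, K3 cover every corridor at cost 4 + 12 = 16.
Any cover uses at least 2 camera mounts; among all covering selections none totals below 16.

16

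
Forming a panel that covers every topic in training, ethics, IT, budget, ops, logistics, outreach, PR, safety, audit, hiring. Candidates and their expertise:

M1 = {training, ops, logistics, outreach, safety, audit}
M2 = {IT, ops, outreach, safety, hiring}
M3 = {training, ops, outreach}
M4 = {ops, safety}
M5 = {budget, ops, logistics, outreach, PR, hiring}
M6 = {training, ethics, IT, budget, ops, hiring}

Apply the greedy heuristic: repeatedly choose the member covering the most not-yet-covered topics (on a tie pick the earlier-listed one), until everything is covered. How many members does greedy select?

3

Pick 1: M1 covers 6 new topics (training, ops, logistics, outreach, safety, audit).
Pick 2: M6 covers 4 new topics (ethics, IT, budget, hiring).
Pick 3: M5 covers 1 new topics (PR).
Greedy uses 3 members.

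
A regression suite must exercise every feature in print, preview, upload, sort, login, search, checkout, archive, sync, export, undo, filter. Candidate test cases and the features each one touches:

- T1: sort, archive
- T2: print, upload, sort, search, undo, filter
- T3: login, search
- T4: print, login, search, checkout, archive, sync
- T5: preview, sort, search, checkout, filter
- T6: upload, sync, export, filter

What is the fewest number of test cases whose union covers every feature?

4

T2, T4, T5, T6 together cover {print, preview, upload, sort, login, search, checkout, archive, sync, export, undo, filter} — every feature.
No 3 of the 6 test cases cover everything (all 20 triples fall short), so 4 is minimum.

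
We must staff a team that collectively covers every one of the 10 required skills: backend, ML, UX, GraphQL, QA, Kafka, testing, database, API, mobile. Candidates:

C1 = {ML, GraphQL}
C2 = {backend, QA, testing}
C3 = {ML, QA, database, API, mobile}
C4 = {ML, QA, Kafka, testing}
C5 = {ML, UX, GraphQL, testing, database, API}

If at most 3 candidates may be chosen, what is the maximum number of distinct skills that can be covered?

Choosing C2, C3, C5 covers {backend, ML, UX, GraphQL, QA, testing, database, API, mobile} — 9 skills.
No choice of 3 candidates does better; here Kafka is left uncovered.

9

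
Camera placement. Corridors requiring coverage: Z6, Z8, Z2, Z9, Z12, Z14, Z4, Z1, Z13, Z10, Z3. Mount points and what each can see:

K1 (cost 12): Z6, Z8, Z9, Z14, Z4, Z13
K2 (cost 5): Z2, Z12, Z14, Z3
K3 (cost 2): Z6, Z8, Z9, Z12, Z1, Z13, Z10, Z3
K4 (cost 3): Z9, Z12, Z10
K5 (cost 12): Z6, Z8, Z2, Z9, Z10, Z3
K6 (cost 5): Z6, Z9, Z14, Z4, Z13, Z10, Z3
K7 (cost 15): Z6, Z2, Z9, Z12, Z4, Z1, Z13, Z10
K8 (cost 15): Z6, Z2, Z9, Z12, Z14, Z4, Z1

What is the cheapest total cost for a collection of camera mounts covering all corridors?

K2, K3, K6 cover every corridor at cost 5 + 2 + 5 = 12.
Any cover uses at least 2 camera mounts; among all covering selections none totals below 12.

12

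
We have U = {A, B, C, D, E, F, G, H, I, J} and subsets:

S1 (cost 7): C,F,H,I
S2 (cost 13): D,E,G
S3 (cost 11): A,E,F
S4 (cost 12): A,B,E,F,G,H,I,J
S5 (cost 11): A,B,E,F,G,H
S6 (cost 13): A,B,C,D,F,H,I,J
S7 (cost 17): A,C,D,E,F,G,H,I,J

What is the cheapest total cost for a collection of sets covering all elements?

S5, S6 cover every element at cost 11 + 13 = 24.
Any cover uses at least 2 sets; among all covering selections none totals below 24.
Greedy by coverage-per-cost would pick S4, S6 for 25 — worse than the optimum 24.

24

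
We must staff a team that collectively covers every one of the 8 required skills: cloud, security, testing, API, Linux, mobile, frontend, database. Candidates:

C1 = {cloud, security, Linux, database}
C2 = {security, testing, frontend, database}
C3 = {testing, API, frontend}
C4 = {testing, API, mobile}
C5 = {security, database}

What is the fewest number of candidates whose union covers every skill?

C1, C2, C4 together cover {cloud, security, testing, API, Linux, mobile, frontend, database} — every skill.
No 2 of the 5 candidates cover everything (all 10 pairs fall short), so 3 is minimum.

3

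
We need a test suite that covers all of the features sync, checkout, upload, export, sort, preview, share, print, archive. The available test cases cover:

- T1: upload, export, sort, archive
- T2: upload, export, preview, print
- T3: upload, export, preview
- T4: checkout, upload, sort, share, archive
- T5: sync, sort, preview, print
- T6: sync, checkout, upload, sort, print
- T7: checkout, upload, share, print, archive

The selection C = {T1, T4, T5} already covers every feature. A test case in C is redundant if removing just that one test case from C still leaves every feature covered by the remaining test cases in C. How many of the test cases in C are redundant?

0

Drop T1: export uncovered — not redundant.
Drop T4: checkout, share uncovered — not redundant.
Drop T5: sync, preview, print uncovered — not redundant.
None of the test cases in C is redundant.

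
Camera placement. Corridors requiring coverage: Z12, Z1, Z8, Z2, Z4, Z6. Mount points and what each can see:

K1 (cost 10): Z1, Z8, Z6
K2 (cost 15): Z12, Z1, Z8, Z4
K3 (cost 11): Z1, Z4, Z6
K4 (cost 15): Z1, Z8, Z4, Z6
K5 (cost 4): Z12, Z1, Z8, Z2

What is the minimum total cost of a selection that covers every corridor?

K3, K5 cover every corridor at cost 11 + 4 = 15.
Any cover uses at least 2 camera mounts; among all covering selections none totals below 15.

15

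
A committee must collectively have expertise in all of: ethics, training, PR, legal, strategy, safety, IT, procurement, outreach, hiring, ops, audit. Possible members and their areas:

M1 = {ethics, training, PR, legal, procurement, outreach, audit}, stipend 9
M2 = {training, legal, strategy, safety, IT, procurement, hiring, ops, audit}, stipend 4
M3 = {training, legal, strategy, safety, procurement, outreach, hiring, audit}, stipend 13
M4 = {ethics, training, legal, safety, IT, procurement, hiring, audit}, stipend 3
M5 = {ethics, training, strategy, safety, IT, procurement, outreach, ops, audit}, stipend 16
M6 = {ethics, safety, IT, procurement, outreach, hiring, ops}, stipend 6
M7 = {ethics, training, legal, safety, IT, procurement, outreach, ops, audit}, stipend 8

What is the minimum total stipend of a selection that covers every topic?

13

M1, M2 cover every topic at stipend 9 + 4 = 13.
Any cover uses at least 2 members; among all covering selections none totals below 13.
Greedy by coverage-per-stipend would pick M4, M2, M1 for 16 — worse than the optimum 13.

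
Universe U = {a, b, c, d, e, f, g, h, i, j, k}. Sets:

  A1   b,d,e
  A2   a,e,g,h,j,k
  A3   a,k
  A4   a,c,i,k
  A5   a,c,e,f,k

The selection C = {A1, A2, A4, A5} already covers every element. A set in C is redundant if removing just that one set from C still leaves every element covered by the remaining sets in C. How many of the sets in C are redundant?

0

Drop A1: b, d uncovered — not redundant.
Drop A2: g, h, j uncovered — not redundant.
Drop A4: i uncovered — not redundant.
Drop A5: f uncovered — not redundant.
None of the sets in C is redundant.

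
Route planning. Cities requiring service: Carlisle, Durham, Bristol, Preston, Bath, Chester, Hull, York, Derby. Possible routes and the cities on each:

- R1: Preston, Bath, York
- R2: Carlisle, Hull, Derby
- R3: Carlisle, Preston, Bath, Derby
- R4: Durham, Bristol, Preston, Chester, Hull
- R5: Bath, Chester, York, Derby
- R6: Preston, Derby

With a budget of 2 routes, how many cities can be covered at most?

Choosing R3, R4 covers {Carlisle, Durham, Bristol, Preston, Bath, Chester, Hull, Derby} — 8 cities.
No choice of 2 routes does better; here York is left uncovered.

8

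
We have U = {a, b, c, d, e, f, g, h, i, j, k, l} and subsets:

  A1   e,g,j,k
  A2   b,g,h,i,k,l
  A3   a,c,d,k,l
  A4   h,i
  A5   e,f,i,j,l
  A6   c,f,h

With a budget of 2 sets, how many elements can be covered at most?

Choosing A2, A3 covers {a, b, c, d, g, h, i, k, l} — 9 elements.
No choice of 2 sets does better; here e, f, j are left uncovered.

9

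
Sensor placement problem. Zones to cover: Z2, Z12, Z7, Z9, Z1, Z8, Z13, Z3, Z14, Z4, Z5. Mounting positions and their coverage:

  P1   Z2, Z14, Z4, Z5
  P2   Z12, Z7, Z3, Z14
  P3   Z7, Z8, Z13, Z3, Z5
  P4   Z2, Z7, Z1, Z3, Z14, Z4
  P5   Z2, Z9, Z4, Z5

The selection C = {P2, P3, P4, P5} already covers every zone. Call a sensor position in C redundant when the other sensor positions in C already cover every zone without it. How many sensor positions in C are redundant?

Drop P2: Z12 uncovered — not redundant.
Drop P3: Z8, Z13 uncovered — not redundant.
Drop P4: Z1 uncovered — not redundant.
Drop P5: Z9 uncovered — not redundant.
None of the sensor positions in C is redundant.

0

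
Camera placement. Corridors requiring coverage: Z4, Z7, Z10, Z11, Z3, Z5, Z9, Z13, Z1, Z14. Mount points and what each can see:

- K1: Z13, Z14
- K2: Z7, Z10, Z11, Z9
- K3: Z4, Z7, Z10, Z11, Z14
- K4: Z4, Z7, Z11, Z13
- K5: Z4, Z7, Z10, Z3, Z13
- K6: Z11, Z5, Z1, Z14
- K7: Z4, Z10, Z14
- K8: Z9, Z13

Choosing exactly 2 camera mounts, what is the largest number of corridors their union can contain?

9

Choosing K5, K6 covers {Z4, Z7, Z10, Z11, Z3, Z5, Z13, Z1, Z14} — 9 corridors.
No choice of 2 camera mounts does better; here Z9 is left uncovered.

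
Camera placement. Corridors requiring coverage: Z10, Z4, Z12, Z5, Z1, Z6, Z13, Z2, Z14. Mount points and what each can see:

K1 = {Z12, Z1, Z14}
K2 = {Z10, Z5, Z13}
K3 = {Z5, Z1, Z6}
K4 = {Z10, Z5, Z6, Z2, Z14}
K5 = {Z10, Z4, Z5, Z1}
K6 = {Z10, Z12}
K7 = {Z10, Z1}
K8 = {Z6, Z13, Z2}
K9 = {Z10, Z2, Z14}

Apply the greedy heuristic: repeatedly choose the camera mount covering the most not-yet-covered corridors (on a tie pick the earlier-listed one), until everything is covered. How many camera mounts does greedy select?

4

Pick 1: K4 covers 5 new corridors (Z10, Z5, Z6, Z2, Z14).
Pick 2: K1 covers 2 new corridors (Z12, Z1).
Pick 3: K2 covers 1 new corridors (Z13).
Pick 4: K5 covers 1 new corridors (Z4).
Greedy uses 4 camera mounts. (The true minimum is 3.)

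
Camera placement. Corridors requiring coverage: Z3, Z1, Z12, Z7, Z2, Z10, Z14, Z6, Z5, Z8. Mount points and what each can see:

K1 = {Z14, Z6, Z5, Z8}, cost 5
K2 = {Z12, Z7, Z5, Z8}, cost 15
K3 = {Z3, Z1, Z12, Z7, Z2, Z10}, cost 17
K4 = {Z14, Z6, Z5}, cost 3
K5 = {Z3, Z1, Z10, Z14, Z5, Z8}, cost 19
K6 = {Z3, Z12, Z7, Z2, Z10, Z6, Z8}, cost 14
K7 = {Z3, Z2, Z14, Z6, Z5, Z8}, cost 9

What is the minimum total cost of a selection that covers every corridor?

22

K1, K3 cover every corridor at cost 5 + 17 = 22.
Any cover uses at least 2 camera mounts; among all covering selections none totals below 22.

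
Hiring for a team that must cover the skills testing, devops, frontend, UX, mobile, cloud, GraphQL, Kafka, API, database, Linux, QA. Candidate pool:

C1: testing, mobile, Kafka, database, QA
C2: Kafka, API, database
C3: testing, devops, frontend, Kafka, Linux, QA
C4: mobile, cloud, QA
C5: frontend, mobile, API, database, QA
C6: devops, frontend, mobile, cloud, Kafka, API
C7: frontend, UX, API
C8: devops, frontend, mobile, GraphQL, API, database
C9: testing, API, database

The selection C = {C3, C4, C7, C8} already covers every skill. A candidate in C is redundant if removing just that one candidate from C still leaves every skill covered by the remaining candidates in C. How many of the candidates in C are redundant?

Drop C3: testing, Kafka, Linux uncovered — not redundant.
Drop C4: cloud uncovered — not redundant.
Drop C7: UX uncovered — not redundant.
Drop C8: GraphQL, database uncovered — not redundant.
None of the candidates in C is redundant.

0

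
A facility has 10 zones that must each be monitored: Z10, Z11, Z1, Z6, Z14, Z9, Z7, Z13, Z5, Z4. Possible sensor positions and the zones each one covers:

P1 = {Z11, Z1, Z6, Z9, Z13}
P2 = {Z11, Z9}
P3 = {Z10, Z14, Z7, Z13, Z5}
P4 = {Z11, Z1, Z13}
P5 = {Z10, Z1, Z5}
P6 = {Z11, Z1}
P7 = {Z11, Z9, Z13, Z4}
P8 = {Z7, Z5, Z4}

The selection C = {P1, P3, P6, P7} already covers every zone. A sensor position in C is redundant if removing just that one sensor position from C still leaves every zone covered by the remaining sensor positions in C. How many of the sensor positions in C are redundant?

Drop P1: Z6 uncovered — not redundant.
Drop P3: Z10, Z14, Z7, Z5 uncovered — not redundant.
Drop P6: the rest still cover every zone — redundant.
Drop P7: Z4 uncovered — not redundant.
1 redundant: P6.

1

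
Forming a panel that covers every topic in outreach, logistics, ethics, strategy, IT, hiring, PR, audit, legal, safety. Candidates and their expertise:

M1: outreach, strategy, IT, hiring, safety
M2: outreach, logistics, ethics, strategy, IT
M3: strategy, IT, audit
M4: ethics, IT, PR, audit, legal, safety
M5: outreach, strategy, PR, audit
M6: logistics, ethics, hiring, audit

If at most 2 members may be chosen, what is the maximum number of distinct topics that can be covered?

9

Choosing M1, M4 covers {outreach, ethics, strategy, IT, hiring, PR, audit, legal, safety} — 9 topics.
No choice of 2 members does better; here logistics is left uncovered.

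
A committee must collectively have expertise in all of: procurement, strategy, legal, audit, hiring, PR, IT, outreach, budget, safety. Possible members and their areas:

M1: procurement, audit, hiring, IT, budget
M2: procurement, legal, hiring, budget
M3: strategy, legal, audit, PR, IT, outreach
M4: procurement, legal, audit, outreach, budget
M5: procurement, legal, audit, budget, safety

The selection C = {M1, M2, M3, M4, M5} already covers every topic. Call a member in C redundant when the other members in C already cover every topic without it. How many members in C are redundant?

3

Drop M1: the rest still cover every topic — redundant.
Drop M2: the rest still cover every topic — redundant.
Drop M3: strategy, PR uncovered — not redundant.
Drop M4: the rest still cover every topic — redundant.
Drop M5: safety uncovered — not redundant.
3 redundant: M1, M2, M4.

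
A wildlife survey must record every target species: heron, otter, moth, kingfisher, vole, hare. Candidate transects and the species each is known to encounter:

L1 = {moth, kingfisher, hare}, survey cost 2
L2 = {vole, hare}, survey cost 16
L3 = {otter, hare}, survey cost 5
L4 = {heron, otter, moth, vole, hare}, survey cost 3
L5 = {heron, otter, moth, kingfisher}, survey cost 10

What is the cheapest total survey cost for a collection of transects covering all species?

5

L1, L4 cover every species at survey cost 2 + 3 = 5.
Any cover uses at least 2 transects; among all covering selections none totals below 5.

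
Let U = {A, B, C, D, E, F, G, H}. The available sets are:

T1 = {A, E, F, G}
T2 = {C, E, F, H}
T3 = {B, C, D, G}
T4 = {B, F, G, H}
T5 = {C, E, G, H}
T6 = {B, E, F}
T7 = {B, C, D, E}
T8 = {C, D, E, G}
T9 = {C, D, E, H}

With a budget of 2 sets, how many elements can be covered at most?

Choosing T1, T3 covers {A, B, C, D, E, F, G} — 7 elements.
No choice of 2 sets does better; here H is left uncovered.

7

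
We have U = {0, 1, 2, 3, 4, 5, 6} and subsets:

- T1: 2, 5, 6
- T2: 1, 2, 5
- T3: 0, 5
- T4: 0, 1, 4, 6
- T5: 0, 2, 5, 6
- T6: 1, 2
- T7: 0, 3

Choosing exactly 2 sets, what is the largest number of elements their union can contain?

6

Choosing T1, T4 covers {0, 1, 2, 4, 5, 6} — 6 elements.
No choice of 2 sets does better; here 3 is left uncovered.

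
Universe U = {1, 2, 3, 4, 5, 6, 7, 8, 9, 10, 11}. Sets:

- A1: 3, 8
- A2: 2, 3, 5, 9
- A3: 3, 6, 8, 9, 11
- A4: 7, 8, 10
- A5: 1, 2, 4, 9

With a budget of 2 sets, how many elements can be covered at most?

Choosing A3, A5 covers {1, 2, 3, 4, 6, 8, 9, 11} — 8 elements.
No choice of 2 sets does better; here 5, 7, 10 are left uncovered.

8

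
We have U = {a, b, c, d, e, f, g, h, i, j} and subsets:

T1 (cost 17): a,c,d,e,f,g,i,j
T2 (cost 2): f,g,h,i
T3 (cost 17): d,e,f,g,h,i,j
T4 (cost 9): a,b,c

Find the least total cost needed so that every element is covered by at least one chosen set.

26

T3, T4 cover every element at cost 17 + 9 = 26.
Any cover uses at least 2 sets; among all covering selections none totals below 26.
Greedy by coverage-per-cost would pick T2, T4, T1 for 28 — worse than the optimum 26.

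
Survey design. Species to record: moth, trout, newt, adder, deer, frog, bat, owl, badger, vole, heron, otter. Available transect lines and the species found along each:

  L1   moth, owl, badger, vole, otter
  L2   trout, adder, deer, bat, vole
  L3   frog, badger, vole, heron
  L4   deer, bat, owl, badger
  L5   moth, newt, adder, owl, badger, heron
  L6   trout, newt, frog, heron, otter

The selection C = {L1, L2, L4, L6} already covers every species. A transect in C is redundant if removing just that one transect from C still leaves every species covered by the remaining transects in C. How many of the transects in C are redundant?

1

Drop L1: moth uncovered — not redundant.
Drop L2: adder uncovered — not redundant.
Drop L4: the rest still cover every species — redundant.
Drop L6: newt, frog, heron uncovered — not redundant.
1 redundant: L4.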